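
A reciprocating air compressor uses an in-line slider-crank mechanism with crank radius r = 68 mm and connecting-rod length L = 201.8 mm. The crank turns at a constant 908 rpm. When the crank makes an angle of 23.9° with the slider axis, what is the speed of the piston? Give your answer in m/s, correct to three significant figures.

3.43

ω = 2π·908/60 = 95.09 rad/s
For an in-line slider-crank, x = r cosθ + √(L² − r² sin²θ), so v = −rω sinθ·[1 + r cosθ/√(L² − r² sin²θ)].
With r = 0.068 m, L = 0.2018 m, θ = 23.9°: √(L² − r² sin²θ) = 0.19991 m.
v = −0.068·95.09·0.40514·[1 + 0.068·0.91425/0.19991] = -3.4342 m/s.
|v| = 3.4342 m/s.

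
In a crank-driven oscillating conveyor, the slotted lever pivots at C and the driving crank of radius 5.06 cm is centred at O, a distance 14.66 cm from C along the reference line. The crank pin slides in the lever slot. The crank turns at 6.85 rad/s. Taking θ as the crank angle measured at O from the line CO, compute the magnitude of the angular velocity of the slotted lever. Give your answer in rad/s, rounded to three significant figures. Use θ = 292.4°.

ω = 6.85 rad/s
Crank pin A relative to C: A = (d + r cosθ, r sinθ); lever angle φ = atan2(r sinθ, d + r cosθ).
Differentiating tanφ: φ̇ = rω(d cosθ + r)/(d² + r² + 2dr cosθ).
d² + r² + 2dr cosθ = |CA|² = 0.0297054 m²;  d cosθ + r = +0.10646 m.
|ω_lever| = |0.0506·6.85·+0.10646| / 0.0297054 = 1.2423 rad/s.

1.24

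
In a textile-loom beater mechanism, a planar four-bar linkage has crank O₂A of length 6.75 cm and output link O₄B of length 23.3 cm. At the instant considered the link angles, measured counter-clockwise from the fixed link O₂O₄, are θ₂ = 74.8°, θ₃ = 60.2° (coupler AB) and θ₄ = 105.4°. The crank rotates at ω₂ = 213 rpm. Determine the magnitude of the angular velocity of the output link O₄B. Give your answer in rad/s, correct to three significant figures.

2.30

ω₂ = 22.31 rad/s (from 213 rpm).
Differentiating the loop-closure r₂e^{iθ₂}+r₃e^{iθ₃}=r₁+r₄e^{iθ₄} gives r₂ω₂e^{iθ₂}+r₃ω₃e^{iθ₃}=r₄ω₄e^{iθ₄}.
Eliminating the other unknown: ω₄ = r₂ω₂ sin(θ₂−θ₃) / [r₄ sin(θ₄−θ₃)].
Numerator sine = +0.25207; denominator sine = +0.70957.
Result = 0.0675·22.31·(+0.25207) / (0.233·(+0.70957)) = +2.2955 rad/s; magnitude 2.2955 rad/s.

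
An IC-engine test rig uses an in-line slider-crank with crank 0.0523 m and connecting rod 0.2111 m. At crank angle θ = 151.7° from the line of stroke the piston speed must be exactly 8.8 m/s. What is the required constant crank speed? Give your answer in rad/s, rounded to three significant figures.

For an in-line slider-crank, |v_piston| = rω|sinθ|·[1 + r cosθ/√(L² − r² sin²θ)].
With r = 0.0523 m, L = 0.2111 m, θ = 151.7°: the bracketed kinematic factor |dx/dθ| = 0.019348 m.
ω = v/|dx/dθ| = 8.8/0.019348 = 454.82 rad/s.

455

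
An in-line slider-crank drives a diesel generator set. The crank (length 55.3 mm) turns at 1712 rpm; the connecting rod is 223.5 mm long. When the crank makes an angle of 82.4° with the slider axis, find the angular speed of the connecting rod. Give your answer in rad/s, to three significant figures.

ω = 179.3 rad/s (converted from 1712 rpm).
The rod makes angle φ with the slider axis where L sinφ = r sinθ; differentiating, L cosφ·φ̇ = r ω cosθ.
L cosφ = √(L² − r² sin²θ) = 0.21667 m.
|ω_rod| = r ω |cosθ| / √(L² − r² sin²θ) = 0.0553·179.3·0.13226/0.21667 = 6.0516 rad/s.

6.05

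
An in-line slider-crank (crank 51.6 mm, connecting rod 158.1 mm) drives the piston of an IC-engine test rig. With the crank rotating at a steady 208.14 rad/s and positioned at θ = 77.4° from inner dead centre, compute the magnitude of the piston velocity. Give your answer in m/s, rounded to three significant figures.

11.3

ω = 208.1 rad/s
For an in-line slider-crank, x = r cosθ + √(L² − r² sin²θ), so v = −rω sinθ·[1 + r cosθ/√(L² − r² sin²θ)].
With r = 0.0516 m, L = 0.1581 m, θ = 77.4°: √(L² − r² sin²θ) = 0.14987 m.
v = −0.0516·208.1·0.97592·[1 + 0.0516·0.21814/0.14987] = -11.269 m/s.
|v| = 11.269 m/s.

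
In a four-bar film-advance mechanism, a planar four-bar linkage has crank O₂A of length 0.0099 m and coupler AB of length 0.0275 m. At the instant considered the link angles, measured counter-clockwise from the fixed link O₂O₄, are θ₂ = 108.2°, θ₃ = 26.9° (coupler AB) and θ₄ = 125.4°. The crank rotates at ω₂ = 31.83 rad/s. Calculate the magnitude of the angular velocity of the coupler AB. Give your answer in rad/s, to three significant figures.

3.43

ω₂ = 31.83 rad/s
Differentiating the loop-closure r₂e^{iθ₂}+r₃e^{iθ₃}=r₁+r₄e^{iθ₄} gives r₂ω₂e^{iθ₂}+r₃ω₃e^{iθ₃}=r₄ω₄e^{iθ₄}.
Eliminating the other unknown: ω₃ = r₂ω₂ sin(θ₄−θ₂) / [r₃ sin(θ₃−θ₄)].
Numerator sine = +0.29571; denominator sine = -0.98902.
Result = 0.0099·31.83·(+0.29571) / (0.0275·(-0.98902)) = -3.4261 rad/s; magnitude 3.4261 rad/s.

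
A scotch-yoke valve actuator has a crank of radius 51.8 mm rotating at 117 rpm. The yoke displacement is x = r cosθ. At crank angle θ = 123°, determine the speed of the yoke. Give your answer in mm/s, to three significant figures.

ω = 12.25 rad/s (from 117 rpm).
x = r cosθ ⇒ ẋ = −rω sinθ.
|v| = rω|sinθ| = 0.0518·12.25·|sin 123°| = 0.53227 m/s = 532.27 mm/s.

532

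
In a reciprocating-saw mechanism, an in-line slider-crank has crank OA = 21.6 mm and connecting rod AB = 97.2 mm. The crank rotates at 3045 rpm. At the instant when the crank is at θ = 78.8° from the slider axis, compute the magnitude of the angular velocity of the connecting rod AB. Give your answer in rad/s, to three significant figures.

ω = 318.9 rad/s (converted from 3045 rpm).
The rod makes angle φ with the slider axis where L sinφ = r sinθ; differentiating, L cosφ·φ̇ = r ω cosθ.
L cosφ = √(L² − r² sin²θ) = 0.094862 m.
|ω_rod| = r ω |cosθ| / √(L² − r² sin²θ) = 0.0216·318.9·0.19423/0.094862 = 14.103 rad/s.

14.1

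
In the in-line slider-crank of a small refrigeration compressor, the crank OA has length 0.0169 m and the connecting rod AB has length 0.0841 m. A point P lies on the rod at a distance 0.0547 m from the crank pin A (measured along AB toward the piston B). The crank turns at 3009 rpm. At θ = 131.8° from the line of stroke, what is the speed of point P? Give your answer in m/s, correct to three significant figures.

ω = 315.1 rad/s.  Crank-pin speed |V_A| = rω = 5.3252 m/s, perpendicular to OA.
Rod angle: sinφ = −(r/L) sinθ ⇒ φ = -8.616°; ω_rod = −rω cosθ/√(L²−r²sin²θ) = +42.687 rad/s.
V_P = V_A + ω_rod × AP, with AP = 0.0547 m along the rod.
Components: V_Px = −rω sinθ − a·ω_rod·sinφ = -3.62 m/s;  V_Py = rω cosθ + a·ω_rod·cosφ = -1.2408 m/s.
|V_P| = √(V_Px² + V_Py²) = 3.8268 m/s.

3.83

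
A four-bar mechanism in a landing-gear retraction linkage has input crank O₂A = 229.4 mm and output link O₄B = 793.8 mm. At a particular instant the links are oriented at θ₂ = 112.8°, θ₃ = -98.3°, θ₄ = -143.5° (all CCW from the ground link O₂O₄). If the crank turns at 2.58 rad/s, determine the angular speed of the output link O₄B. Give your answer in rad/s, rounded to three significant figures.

0.543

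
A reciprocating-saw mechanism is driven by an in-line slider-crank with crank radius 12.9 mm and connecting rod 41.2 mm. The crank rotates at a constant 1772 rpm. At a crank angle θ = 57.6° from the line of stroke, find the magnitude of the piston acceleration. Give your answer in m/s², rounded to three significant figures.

180

ω = 2π·1772/60 = 185.6 rad/s
x(θ) = r cosθ + √(L² − r² sin²θ); with ω constant, a = ω²·d²x/dθ².
d²x/dθ² = −r cosθ − r²(cos2θ)/√u − r⁴ sin²2θ/(4u^{3/2}),  u = L² − r² sin²θ = 0.00157881 m².
Substituting r = 0.0129 m, L = 0.0412 m, θ = 57.6°: d²x/dθ² = -0.0052193 m.
a = ω²·d²x/dθ² = (185.6)²·(-0.0052193) = -179.72 m/s²;  |a| = 179.72 m/s².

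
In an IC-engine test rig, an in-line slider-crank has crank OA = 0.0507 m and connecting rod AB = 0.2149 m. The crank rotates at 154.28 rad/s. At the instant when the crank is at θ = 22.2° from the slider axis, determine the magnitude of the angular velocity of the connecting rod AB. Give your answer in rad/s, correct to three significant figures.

ω = 154.3 rad/s
The rod makes angle φ with the slider axis where L sinφ = r sinθ; differentiating, L cosφ·φ̇ = r ω cosθ.
L cosφ = √(L² − r² sin²θ) = 0.21404 m.
|ω_rod| = r ω |cosθ| / √(L² − r² sin²θ) = 0.0507·154.3·0.92587/0.21404 = 33.835 rad/s.

33.8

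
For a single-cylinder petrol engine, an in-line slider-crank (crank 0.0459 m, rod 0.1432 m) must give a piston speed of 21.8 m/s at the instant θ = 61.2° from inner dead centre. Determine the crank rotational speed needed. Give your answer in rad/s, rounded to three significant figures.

For an in-line slider-crank, |v_piston| = rω|sinθ|·[1 + r cosθ/√(L² − r² sin²θ)].
With r = 0.0459 m, L = 0.1432 m, θ = 61.2°: the bracketed kinematic factor |dx/dθ| = 0.046694 m.
ω = v/|dx/dθ| = 21.8/0.046694 = 466.87 rad/s.

467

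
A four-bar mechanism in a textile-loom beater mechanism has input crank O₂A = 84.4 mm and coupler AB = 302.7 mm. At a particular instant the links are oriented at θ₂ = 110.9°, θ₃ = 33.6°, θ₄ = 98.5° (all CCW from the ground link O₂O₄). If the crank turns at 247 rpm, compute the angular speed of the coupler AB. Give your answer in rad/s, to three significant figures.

1.71

ω₂ = 25.87 rad/s (from 247 rpm).
Differentiating the loop-closure r₂e^{iθ₂}+r₃e^{iθ₃}=r₁+r₄e^{iθ₄} gives r₂ω₂e^{iθ₂}+r₃ω₃e^{iθ₃}=r₄ω₄e^{iθ₄}.
Eliminating the other unknown: ω₃ = r₂ω₂ sin(θ₄−θ₂) / [r₃ sin(θ₃−θ₄)].
Numerator sine = -0.21474; denominator sine = -0.90557.
Result = 0.0844·25.87·(-0.21474) / (0.3027·(-0.90557)) = +1.7102 rad/s; magnitude 1.7102 rad/s.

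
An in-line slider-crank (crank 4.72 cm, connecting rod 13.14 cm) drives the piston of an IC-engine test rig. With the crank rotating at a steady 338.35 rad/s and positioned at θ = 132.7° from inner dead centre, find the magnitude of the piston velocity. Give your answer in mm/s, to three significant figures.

ω = 338.4 rad/s
For an in-line slider-crank, x = r cosθ + √(L² − r² sin²θ), so v = −rω sinθ·[1 + r cosθ/√(L² − r² sin²θ)].
With r = 0.0472 m, L = 0.1314 m, θ = 132.7°: √(L² − r² sin²θ) = 0.12674 m.
v = −0.0472·338.4·0.73491·[1 + 0.0472·-0.67816/0.12674] = -8.7725 m/s.
|v| = 8.7725 m/s = 8772.5 mm/s.

8770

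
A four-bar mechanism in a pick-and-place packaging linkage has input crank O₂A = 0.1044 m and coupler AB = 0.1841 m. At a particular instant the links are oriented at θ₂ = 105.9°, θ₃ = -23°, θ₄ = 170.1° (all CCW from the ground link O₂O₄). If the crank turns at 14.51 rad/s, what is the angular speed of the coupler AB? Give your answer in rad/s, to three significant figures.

ω₂ = 14.51 rad/s
Differentiating the loop-closure r₂e^{iθ₂}+r₃e^{iθ₃}=r₁+r₄e^{iθ₄} gives r₂ω₂e^{iθ₂}+r₃ω₃e^{iθ₃}=r₄ω₄e^{iθ₄}.
Eliminating the other unknown: ω₃ = r₂ω₂ sin(θ₄−θ₂) / [r₃ sin(θ₃−θ₄)].
Numerator sine = +0.90032; denominator sine = +0.22665.
Result = 0.1044·14.51·(+0.90032) / (0.1841·(+0.22665)) = +32.685 rad/s; magnitude 32.685 rad/s.

32.7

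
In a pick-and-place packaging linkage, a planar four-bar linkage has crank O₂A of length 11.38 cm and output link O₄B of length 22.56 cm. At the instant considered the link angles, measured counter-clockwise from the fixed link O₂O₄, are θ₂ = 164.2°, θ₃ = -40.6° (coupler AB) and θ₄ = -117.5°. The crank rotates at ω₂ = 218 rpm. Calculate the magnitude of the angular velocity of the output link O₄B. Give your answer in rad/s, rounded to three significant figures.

4.96

ω₂ = 22.83 rad/s (from 218 rpm).
Differentiating the loop-closure r₂e^{iθ₂}+r₃e^{iθ₃}=r₁+r₄e^{iθ₄} gives r₂ω₂e^{iθ₂}+r₃ω₃e^{iθ₃}=r₄ω₄e^{iθ₄}.
Eliminating the other unknown: ω₄ = r₂ω₂ sin(θ₂−θ₃) / [r₄ sin(θ₄−θ₃)].
Numerator sine = -0.41945; denominator sine = -0.97398.
Result = 0.1138·22.83·(-0.41945) / (0.2256·(-0.97398)) = +4.9593 rad/s; magnitude 4.9593 rad/s.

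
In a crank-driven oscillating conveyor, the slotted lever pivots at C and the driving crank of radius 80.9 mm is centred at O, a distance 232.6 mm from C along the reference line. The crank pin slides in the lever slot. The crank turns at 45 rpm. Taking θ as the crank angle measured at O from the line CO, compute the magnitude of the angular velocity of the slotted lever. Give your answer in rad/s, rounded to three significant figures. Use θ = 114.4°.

ω = 4.712 rad/s (from 45 rpm).
Crank pin A relative to C: A = (d + r cosθ, r sinθ); lever angle φ = atan2(r sinθ, d + r cosθ).
Differentiating tanφ: φ̇ = rω(d cosθ + r)/(d² + r² + 2dr cosθ).
d² + r² + 2dr cosθ = |CA|² = 0.0451005 m²;  d cosθ + r = -0.015188 m.
|ω_lever| = |0.0809·4.712·-0.015188| / 0.0451005 = 0.12838 rad/s.

0.128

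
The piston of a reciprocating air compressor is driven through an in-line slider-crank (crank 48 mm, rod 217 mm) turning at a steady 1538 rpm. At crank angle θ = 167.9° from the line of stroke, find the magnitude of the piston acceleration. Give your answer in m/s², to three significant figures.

ω = 2π·1538/60 = 161.1 rad/s
x(θ) = r cosθ + √(L² − r² sin²θ); with ω constant, a = ω²·d²x/dθ².
d²x/dθ² = −r cosθ − r²(cos2θ)/√u − r⁴ sin²2θ/(4u^{3/2}),  u = L² − r² sin²θ = 0.0469878 m².
Substituting r = 0.048 m, L = 0.217 m, θ = 167.9°: d²x/dθ² = +0.037217 m.
a = ω²·d²x/dθ² = (161.1)²·(+0.037217) = +965.4 m/s²;  |a| = 965.4 m/s².

965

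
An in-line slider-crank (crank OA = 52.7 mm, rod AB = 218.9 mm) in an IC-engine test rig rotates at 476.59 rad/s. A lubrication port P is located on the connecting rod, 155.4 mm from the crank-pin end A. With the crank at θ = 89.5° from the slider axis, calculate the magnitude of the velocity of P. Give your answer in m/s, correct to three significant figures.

ω = 476.6 rad/s.  Crank-pin speed |V_A| = rω = 25.116 m/s, perpendicular to OA.
Rod angle: sinφ = −(r/L) sinθ ⇒ φ = -13.930°; ω_rod = −rω cosθ/√(L²−r²sin²θ) = -1.0316 rad/s.
V_P = V_A + ω_rod × AP, with AP = 0.1554 m along the rod.
Components: V_Px = −rω sinθ − a·ω_rod·sinφ = -25.154 m/s;  V_Py = rω cosθ + a·ω_rod·cosφ = +0.063581 m/s.
|V_P| = √(V_Px² + V_Py²) = 25.154 m/s.

25.2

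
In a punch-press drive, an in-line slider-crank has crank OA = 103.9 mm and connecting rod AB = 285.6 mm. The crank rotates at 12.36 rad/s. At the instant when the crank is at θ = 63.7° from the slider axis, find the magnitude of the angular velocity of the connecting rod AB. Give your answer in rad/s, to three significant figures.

ω = 12.36 rad/s
The rod makes angle φ with the slider axis where L sinφ = r sinθ; differentiating, L cosφ·φ̇ = r ω cosθ.
L cosφ = √(L² − r² sin²θ) = 0.26998 m.
|ω_rod| = r ω |cosθ| / √(L² − r² sin²θ) = 0.1039·12.36·0.44307/0.26998 = 2.1075 rad/s.

2.11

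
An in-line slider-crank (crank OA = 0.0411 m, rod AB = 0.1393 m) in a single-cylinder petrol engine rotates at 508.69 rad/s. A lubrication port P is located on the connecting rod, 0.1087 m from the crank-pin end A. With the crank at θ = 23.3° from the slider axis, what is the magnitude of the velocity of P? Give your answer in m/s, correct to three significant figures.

10.9

ω = 508.7 rad/s.  Crank-pin speed |V_A| = rω = 20.907 m/s, perpendicular to OA.
Rod angle: sinφ = −(r/L) sinθ ⇒ φ = -6.702°; ω_rod = −rω cosθ/√(L²−r²sin²θ) = -138.8 rad/s.
V_P = V_A + ω_rod × AP, with AP = 0.1087 m along the rod.
Components: V_Px = −rω sinθ − a·ω_rod·sinφ = -10.03 m/s;  V_Py = rω cosθ + a·ω_rod·cosφ = +4.2181 m/s.
|V_P| = √(V_Px² + V_Py²) = 10.881 m/s.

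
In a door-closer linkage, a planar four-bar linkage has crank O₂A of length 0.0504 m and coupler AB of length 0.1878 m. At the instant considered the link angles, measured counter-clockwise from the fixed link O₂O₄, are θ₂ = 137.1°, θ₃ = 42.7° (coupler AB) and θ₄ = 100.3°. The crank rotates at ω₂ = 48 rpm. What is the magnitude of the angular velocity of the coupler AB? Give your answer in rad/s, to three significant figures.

ω₂ = 5.027 rad/s (from 48 rpm).
Differentiating the loop-closure r₂e^{iθ₂}+r₃e^{iθ₃}=r₁+r₄e^{iθ₄} gives r₂ω₂e^{iθ₂}+r₃ω₃e^{iθ₃}=r₄ω₄e^{iθ₄}.
Eliminating the other unknown: ω₃ = r₂ω₂ sin(θ₄−θ₂) / [r₃ sin(θ₃−θ₄)].
Numerator sine = -0.59902; denominator sine = -0.84433.
Result = 0.0504·5.027·(-0.59902) / (0.1878·(-0.84433)) = +0.95706 rad/s; magnitude 0.95706 rad/s.

0.957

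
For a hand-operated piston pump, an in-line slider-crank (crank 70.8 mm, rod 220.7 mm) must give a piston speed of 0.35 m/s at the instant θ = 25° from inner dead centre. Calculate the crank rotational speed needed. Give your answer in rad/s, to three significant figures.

For an in-line slider-crank, |v_piston| = rω|sinθ|·[1 + r cosθ/√(L² − r² sin²θ)].
With r = 0.0708 m, L = 0.2207 m, θ = 25°: the bracketed kinematic factor |dx/dθ| = 0.038702 m.
ω = v/|dx/dθ| = 0.35/0.038702 = 9.0435 rad/s.

9.04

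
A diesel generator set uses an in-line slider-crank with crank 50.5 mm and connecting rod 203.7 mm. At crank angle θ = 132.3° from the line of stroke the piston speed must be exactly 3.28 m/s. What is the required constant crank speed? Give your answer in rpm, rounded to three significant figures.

For an in-line slider-crank, |v_piston| = rω|sinθ|·[1 + r cosθ/√(L² − r² sin²θ)].
With r = 0.0505 m, L = 0.2037 m, θ = 132.3°: the bracketed kinematic factor |dx/dθ| = 0.031012 m.
ω = v/|dx/dθ| = 3.28/0.031012 = 105.77 rad/s.
N = 60ω/(2π) = 1010 rpm.

1010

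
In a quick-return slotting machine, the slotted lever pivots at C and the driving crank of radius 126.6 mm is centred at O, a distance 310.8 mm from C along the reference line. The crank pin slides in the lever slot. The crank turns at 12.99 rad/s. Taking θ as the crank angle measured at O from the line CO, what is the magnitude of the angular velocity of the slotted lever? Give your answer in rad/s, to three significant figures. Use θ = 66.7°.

ω = 12.99 rad/s
Crank pin A relative to C: A = (d + r cosθ, r sinθ); lever angle φ = atan2(r sinθ, d + r cosθ).
Differentiating tanφ: φ̇ = rω(d cosθ + r)/(d² + r² + 2dr cosθ).
d² + r² + 2dr cosθ = |CA|² = 0.143751 m²;  d cosθ + r = +0.24954 m.
|ω_lever| = |0.1266·12.99·+0.24954| / 0.143751 = 2.8547 rad/s.

2.85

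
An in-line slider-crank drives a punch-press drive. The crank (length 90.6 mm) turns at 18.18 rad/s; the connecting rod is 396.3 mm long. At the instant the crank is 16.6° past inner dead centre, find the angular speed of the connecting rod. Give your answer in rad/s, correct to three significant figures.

ω = 18.18 rad/s
The rod makes angle φ with the slider axis where L sinφ = r sinθ; differentiating, L cosφ·φ̇ = r ω cosθ.
L cosφ = √(L² − r² sin²θ) = 0.39545 m.
|ω_rod| = r ω |cosθ| / √(L² − r² sin²θ) = 0.0906·18.18·0.95832/0.39545 = 3.9915 rad/s.

3.99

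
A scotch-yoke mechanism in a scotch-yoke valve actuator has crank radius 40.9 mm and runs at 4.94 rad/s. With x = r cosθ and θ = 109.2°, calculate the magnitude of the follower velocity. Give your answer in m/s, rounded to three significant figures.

ω = 4.94 rad/s
x = r cosθ ⇒ ẋ = −rω sinθ.
|v| = rω|sinθ| = 0.0409·4.94·|sin 109.2°| = 0.19081 m/s.

0.191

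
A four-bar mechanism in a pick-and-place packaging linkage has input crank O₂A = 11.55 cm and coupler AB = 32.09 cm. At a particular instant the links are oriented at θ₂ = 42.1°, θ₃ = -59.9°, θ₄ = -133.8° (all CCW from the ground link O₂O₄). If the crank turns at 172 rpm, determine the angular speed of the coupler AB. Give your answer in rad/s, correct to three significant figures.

0.482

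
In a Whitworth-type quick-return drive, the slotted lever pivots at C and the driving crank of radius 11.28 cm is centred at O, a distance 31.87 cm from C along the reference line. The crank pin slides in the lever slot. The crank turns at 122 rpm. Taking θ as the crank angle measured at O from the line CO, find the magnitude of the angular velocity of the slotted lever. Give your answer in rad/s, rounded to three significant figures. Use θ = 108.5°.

0.184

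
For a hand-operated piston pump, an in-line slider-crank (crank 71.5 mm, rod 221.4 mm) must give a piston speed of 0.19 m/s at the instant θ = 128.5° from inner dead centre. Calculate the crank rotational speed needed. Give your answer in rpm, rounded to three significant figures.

For an in-line slider-crank, |v_piston| = rω|sinθ|·[1 + r cosθ/√(L² − r² sin²θ)].
With r = 0.0715 m, L = 0.2214 m, θ = 128.5°: the bracketed kinematic factor |dx/dθ| = 0.04433 m.
ω = v/|dx/dθ| = 0.19/0.04433 = 4.2861 rad/s.
N = 60ω/(2π) = 40.929 rpm.

40.9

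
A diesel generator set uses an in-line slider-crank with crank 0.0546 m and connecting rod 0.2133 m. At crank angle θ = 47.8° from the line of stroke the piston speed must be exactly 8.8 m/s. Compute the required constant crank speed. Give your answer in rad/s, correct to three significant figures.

185

For an in-line slider-crank, |v_piston| = rω|sinθ|·[1 + r cosθ/√(L² − r² sin²θ)].
With r = 0.0546 m, L = 0.2133 m, θ = 47.8°: the bracketed kinematic factor |dx/dθ| = 0.047531 m.
ω = v/|dx/dθ| = 8.8/0.047531 = 185.14 rad/s.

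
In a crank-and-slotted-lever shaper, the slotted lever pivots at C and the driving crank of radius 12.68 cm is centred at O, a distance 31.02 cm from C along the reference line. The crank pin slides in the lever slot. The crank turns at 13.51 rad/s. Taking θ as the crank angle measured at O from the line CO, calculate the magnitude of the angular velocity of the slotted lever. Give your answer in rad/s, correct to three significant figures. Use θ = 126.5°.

1.51

ω = 13.51 rad/s
Crank pin A relative to C: A = (d + r cosθ, r sinθ); lever angle φ = atan2(r sinθ, d + r cosθ).
Differentiating tanφ: φ̇ = rω(d cosθ + r)/(d² + r² + 2dr cosθ).
d² + r² + 2dr cosθ = |CA|² = 0.0655095 m²;  d cosθ + r = -0.057714 m.
|ω_lever| = |0.1268·13.51·-0.057714| / 0.0655095 = 1.5092 rad/s.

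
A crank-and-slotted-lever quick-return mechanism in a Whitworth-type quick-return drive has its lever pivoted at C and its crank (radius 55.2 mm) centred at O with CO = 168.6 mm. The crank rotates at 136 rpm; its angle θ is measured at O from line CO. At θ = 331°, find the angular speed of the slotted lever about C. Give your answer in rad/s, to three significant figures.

3.34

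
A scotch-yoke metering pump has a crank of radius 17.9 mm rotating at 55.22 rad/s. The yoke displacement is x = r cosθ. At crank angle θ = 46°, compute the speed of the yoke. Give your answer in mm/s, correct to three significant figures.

ω = 55.22 rad/s
x = r cosθ ⇒ ẋ = −rω sinθ.
|v| = rω|sinθ| = 0.0179·55.22·|sin 46°| = 0.71102 m/s = 711.02 mm/s.

711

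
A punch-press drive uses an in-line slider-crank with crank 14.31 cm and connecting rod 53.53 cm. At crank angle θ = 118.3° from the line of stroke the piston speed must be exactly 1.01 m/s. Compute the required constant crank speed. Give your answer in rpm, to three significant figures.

88.0

For an in-line slider-crank, |v_piston| = rω|sinθ|·[1 + r cosθ/√(L² − r² sin²θ)].
With r = 0.1431 m, L = 0.5353 m, θ = 118.3°: the bracketed kinematic factor |dx/dθ| = 0.10957 m.
ω = v/|dx/dθ| = 1.01/0.10957 = 9.2182 rad/s.
N = 60ω/(2π) = 88.027 rpm.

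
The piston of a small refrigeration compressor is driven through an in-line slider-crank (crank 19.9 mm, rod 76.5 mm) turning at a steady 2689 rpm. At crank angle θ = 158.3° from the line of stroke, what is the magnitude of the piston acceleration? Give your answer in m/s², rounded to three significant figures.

1160

ω = 2π·2689/60 = 281.6 rad/s
x(θ) = r cosθ + √(L² − r² sin²θ); with ω constant, a = ω²·d²x/dθ².
d²x/dθ² = −r cosθ − r²(cos2θ)/√u − r⁴ sin²2θ/(4u^{3/2}),  u = L² − r² sin²θ = 0.00579811 m².
Substituting r = 0.0199 m, L = 0.0765 m, θ = 158.3°: d²x/dθ² = +0.014669 m.
a = ω²·d²x/dθ² = (281.6)²·(+0.014669) = +1163.2 m/s²;  |a| = 1163.2 m/s².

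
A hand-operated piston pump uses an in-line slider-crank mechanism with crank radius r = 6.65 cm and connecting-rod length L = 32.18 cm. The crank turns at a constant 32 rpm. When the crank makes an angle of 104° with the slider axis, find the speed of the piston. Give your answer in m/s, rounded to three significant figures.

0.205

ω = 2π·32/60 = 3.351 rad/s
For an in-line slider-crank, x = r cosθ + √(L² − r² sin²θ), so v = −rω sinθ·[1 + r cosθ/√(L² − r² sin²θ)].
With r = 0.0665 m, L = 0.3218 m, θ = 104°: √(L² − r² sin²θ) = 0.31526 m.
v = −0.0665·3.351·0.97030·[1 + 0.0665·-0.24192/0.31526] = -0.20519 m/s.
|v| = 0.20519 m/s.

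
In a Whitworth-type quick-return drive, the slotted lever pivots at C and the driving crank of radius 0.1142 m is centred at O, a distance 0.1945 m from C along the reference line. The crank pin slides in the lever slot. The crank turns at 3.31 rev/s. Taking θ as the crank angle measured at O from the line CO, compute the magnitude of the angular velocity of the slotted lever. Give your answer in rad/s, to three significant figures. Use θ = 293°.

6.62

ω = 20.8 rad/s (from 3.31 rev/s).
Crank pin A relative to C: A = (d + r cosθ, r sinθ); lever angle φ = atan2(r sinθ, d + r cosθ).
Differentiating tanφ: φ̇ = rω(d cosθ + r)/(d² + r² + 2dr cosθ).
d² + r² + 2dr cosθ = |CA|² = 0.0682297 m²;  d cosθ + r = +0.1902 m.
|ω_lever| = |0.1142·20.8·+0.1902| / 0.0682297 = 6.6207 rad/s.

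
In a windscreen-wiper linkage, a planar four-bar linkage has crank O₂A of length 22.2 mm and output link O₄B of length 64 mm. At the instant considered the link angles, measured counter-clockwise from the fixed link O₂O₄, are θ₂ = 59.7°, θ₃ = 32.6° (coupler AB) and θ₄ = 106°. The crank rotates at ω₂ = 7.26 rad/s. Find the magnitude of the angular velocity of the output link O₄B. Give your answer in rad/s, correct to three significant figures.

1.20

ω₂ = 7.26 rad/s
Differentiating the loop-closure r₂e^{iθ₂}+r₃e^{iθ₃}=r₁+r₄e^{iθ₄} gives r₂ω₂e^{iθ₂}+r₃ω₃e^{iθ₃}=r₄ω₄e^{iθ₄}.
Eliminating the other unknown: ω₄ = r₂ω₂ sin(θ₂−θ₃) / [r₄ sin(θ₄−θ₃)].
Numerator sine = +0.45554; denominator sine = +0.95832.
Result = 0.0222·7.26·(+0.45554) / (0.064·(+0.95832)) = +1.1971 rad/s; magnitude 1.1971 rad/s.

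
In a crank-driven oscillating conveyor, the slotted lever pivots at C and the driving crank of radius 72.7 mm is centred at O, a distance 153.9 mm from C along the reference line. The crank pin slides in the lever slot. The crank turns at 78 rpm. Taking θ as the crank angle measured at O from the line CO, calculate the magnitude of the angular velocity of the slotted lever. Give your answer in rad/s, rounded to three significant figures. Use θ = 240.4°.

ω = 8.168 rad/s (from 78 rpm).
Crank pin A relative to C: A = (d + r cosθ, r sinθ); lever angle φ = atan2(r sinθ, d + r cosθ).
Differentiating tanφ: φ̇ = rω(d cosθ + r)/(d² + r² + 2dr cosθ).
d² + r² + 2dr cosθ = |CA|² = 0.0179175 m²;  d cosθ + r = -0.0033177 m.
|ω_lever| = |0.0727·8.168·-0.0033177| / 0.0179175 = 0.10995 rad/s.

0.110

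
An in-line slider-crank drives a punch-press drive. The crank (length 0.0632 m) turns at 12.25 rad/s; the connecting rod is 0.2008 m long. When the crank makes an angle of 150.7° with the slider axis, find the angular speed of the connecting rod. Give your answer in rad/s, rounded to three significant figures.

ω = 12.25 rad/s
The rod makes angle φ with the slider axis where L sinφ = r sinθ; differentiating, L cosφ·φ̇ = r ω cosθ.
L cosφ = √(L² − r² sin²θ) = 0.1984 m.
|ω_rod| = r ω |cosθ| / √(L² − r² sin²θ) = 0.0632·12.25·0.87207/0.1984 = 3.4029 rad/s.

3.40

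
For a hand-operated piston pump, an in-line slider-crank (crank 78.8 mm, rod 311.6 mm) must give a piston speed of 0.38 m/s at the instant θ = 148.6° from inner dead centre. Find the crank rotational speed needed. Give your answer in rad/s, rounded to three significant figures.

11.8

For an in-line slider-crank, |v_piston| = rω|sinθ|·[1 + r cosθ/√(L² − r² sin²θ)].
With r = 0.0788 m, L = 0.3116 m, θ = 148.6°: the bracketed kinematic factor |dx/dθ| = 0.032116 m.
ω = v/|dx/dθ| = 0.38/0.032116 = 11.832 rad/s.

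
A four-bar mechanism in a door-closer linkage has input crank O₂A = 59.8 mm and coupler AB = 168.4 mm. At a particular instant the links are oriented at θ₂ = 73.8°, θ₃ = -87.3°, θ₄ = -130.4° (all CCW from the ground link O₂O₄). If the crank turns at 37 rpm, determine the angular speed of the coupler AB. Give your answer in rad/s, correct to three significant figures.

ω₂ = 3.875 rad/s (from 37 rpm).
Differentiating the loop-closure r₂e^{iθ₂}+r₃e^{iθ₃}=r₁+r₄e^{iθ₄} gives r₂ω₂e^{iθ₂}+r₃ω₃e^{iθ₃}=r₄ω₄e^{iθ₄}.
Eliminating the other unknown: ω₃ = r₂ω₂ sin(θ₄−θ₂) / [r₃ sin(θ₃−θ₄)].
Numerator sine = +0.40992; denominator sine = +0.68327.
Result = 0.0598·3.875·(+0.40992) / (0.1684·(+0.68327)) = +0.82546 rad/s; magnitude 0.82546 rad/s.

0.825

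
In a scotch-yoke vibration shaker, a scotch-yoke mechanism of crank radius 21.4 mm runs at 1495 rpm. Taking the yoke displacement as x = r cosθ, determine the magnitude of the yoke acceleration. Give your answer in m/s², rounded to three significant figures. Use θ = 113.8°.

212

ω = 156.6 rad/s (from 1495 rpm).
x = r cosθ ⇒ ẍ = −rω² cosθ (ω constant).
|a| = rω²|cosθ| = 0.0214·(156.6)²·|cos 113.8°| = 211.66 m/s².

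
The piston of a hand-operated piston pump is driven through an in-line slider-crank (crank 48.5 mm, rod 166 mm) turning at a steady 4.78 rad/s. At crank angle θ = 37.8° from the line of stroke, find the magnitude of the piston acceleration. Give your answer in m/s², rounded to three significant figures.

0.964

ω = 4.78 rad/s
x(θ) = r cosθ + √(L² − r² sin²θ); with ω constant, a = ω²·d²x/dθ².
d²x/dθ² = −r cosθ − r²(cos2θ)/√u − r⁴ sin²2θ/(4u^{3/2}),  u = L² − r² sin²θ = 0.0266724 m².
Substituting r = 0.0485 m, L = 0.166 m, θ = 37.8°: d²x/dθ² = -0.042202 m.
a = ω²·d²x/dθ² = (4.78)²·(-0.042202) = -0.96426 m/s²;  |a| = 0.96426 m/s².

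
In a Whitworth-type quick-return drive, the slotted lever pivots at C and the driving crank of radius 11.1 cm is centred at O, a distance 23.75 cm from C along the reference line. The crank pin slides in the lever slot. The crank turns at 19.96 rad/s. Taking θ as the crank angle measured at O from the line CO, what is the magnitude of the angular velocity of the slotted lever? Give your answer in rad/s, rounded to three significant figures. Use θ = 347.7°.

6.32

ω = 19.96 rad/s
Crank pin A relative to C: A = (d + r cosθ, r sinθ); lever angle φ = atan2(r sinθ, d + r cosθ).
Differentiating tanφ: φ̇ = rω(d cosθ + r)/(d² + r² + 2dr cosθ).
d² + r² + 2dr cosθ = |CA|² = 0.120242 m²;  d cosθ + r = +0.34305 m.
|ω_lever| = |0.111·19.96·+0.34305| / 0.120242 = 6.321 rad/s.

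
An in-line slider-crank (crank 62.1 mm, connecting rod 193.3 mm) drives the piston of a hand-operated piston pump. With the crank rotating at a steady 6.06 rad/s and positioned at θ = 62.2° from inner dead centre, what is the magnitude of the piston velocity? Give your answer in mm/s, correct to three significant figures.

385

ω = 6.06 rad/s
For an in-line slider-crank, x = r cosθ + √(L² − r² sin²θ), so v = −rω sinθ·[1 + r cosθ/√(L² − r² sin²θ)].
With r = 0.0621 m, L = 0.1933 m, θ = 62.2°: √(L² − r² sin²θ) = 0.18533 m.
v = −0.0621·6.06·0.88458·[1 + 0.0621·0.46639/0.18533] = -0.38491 m/s.
|v| = 0.38491 m/s = 384.91 mm/s.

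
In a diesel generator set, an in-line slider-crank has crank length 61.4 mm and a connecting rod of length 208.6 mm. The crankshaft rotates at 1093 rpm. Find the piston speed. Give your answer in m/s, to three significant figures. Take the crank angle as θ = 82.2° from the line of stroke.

7.25

ω = 2π·1093/60 = 114.5 rad/s
For an in-line slider-crank, x = r cosθ + √(L² − r² sin²θ), so v = −rω sinθ·[1 + r cosθ/√(L² − r² sin²θ)].
With r = 0.0614 m, L = 0.2086 m, θ = 82.2°: √(L² − r² sin²θ) = 0.19953 m.
v = −0.0614·114.5·0.99075·[1 + 0.0614·0.13572/0.19953] = -7.2535 m/s.
|v| = 7.2535 m/s.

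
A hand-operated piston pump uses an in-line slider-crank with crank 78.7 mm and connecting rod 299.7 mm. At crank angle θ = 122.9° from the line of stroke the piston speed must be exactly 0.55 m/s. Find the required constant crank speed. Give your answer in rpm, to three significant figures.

For an in-line slider-crank, |v_piston| = rω|sinθ|·[1 + r cosθ/√(L² − r² sin²θ)].
With r = 0.0787 m, L = 0.2997 m, θ = 122.9°: the bracketed kinematic factor |dx/dθ| = 0.056415 m.
ω = v/|dx/dθ| = 0.55/0.056415 = 9.7491 rad/s.
N = 60ω/(2π) = 93.097 rpm.

93.1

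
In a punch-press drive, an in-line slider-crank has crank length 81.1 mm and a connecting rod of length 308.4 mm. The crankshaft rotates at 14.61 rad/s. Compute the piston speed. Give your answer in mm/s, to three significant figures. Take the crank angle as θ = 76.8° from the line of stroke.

ω = 14.61 rad/s
For an in-line slider-crank, x = r cosθ + √(L² − r² sin²θ), so v = −rω sinθ·[1 + r cosθ/√(L² − r² sin²θ)].
With r = 0.0811 m, L = 0.3084 m, θ = 76.8°: √(L² − r² sin²θ) = 0.29812 m.
v = −0.0811·14.61·0.97358·[1 + 0.0811·0.22835/0.29812] = -1.2252 m/s.
|v| = 1.2252 m/s = 1225.2 mm/s.

1230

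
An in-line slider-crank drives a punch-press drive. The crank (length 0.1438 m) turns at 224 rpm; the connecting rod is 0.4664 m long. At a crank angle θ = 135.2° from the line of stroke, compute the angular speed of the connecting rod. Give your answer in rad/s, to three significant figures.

ω = 23.46 rad/s (converted from 224 rpm).
The rod makes angle φ with the slider axis where L sinφ = r sinθ; differentiating, L cosφ·φ̇ = r ω cosθ.
L cosφ = √(L² − r² sin²θ) = 0.45526 m.
|ω_rod| = r ω |cosθ| / √(L² − r² sin²θ) = 0.1438·23.46·0.70957/0.45526 = 5.2574 rad/s.

5.26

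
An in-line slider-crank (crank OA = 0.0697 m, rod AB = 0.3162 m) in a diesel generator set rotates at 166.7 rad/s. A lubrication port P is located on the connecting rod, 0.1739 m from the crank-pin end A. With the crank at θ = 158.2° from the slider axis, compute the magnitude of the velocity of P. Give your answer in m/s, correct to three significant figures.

6.18

ω = 166.7 rad/s.  Crank-pin speed |V_A| = rω = 11.619 m/s, perpendicular to OA.
Rod angle: sinφ = −(r/L) sinθ ⇒ φ = -4.696°; ω_rod = −rω cosθ/√(L²−r²sin²θ) = +34.233 rad/s.
V_P = V_A + ω_rod × AP, with AP = 0.1739 m along the rod.
Components: V_Px = −rω sinθ − a·ω_rod·sinφ = -3.8276 m/s;  V_Py = rω cosθ + a·ω_rod·cosφ = -4.855 m/s.
|V_P| = √(V_Px² + V_Py²) = 6.1823 m/s.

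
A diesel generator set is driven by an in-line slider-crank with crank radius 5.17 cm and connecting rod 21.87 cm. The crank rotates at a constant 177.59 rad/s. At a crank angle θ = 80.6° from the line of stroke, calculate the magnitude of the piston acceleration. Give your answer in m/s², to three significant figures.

108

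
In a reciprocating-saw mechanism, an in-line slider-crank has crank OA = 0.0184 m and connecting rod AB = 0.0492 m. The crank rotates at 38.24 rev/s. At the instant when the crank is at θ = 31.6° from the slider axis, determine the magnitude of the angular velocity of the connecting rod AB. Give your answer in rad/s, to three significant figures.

78.0

ω = 240.3 rad/s (converted from 38.24 rev/s).
The rod makes angle φ with the slider axis where L sinφ = r sinθ; differentiating, L cosφ·φ̇ = r ω cosθ.
L cosφ = √(L² − r² sin²θ) = 0.048246 m.
|ω_rod| = r ω |cosθ| / √(L² − r² sin²θ) = 0.0184·240.3·0.85173/0.048246 = 78.047 rad/s.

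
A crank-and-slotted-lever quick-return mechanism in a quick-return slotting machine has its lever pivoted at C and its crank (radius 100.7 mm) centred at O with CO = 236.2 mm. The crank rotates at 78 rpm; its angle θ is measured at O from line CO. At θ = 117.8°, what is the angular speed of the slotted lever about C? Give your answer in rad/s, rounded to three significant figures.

ω = 8.168 rad/s (from 78 rpm).
Crank pin A relative to C: A = (d + r cosθ, r sinθ); lever angle φ = atan2(r sinθ, d + r cosθ).
Differentiating tanφ: φ̇ = rω(d cosθ + r)/(d² + r² + 2dr cosθ).
d² + r² + 2dr cosθ = |CA|² = 0.0437446 m²;  d cosθ + r = -0.0094605 m.
|ω_lever| = |0.1007·8.168·-0.0094605| / 0.0437446 = 0.17789 rad/s.

0.178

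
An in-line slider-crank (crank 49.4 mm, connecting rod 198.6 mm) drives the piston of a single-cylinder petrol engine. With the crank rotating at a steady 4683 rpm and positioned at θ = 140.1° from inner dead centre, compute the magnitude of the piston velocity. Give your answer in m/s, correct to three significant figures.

12.5

ω = 2π·4683/60 = 490.4 rad/s
For an in-line slider-crank, x = r cosθ + √(L² − r² sin²θ), so v = −rω sinθ·[1 + r cosθ/√(L² − r² sin²θ)].
With r = 0.0494 m, L = 0.1986 m, θ = 140.1°: √(L² − r² sin²θ) = 0.19606 m.
v = −0.0494·490.4·0.64145·[1 + 0.0494·-0.76717/0.19606] = -12.536 m/s.
|v| = 12.536 m/s.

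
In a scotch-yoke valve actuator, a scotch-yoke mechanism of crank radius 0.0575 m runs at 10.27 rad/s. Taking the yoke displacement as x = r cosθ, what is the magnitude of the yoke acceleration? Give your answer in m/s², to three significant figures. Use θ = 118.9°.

ω = 10.27 rad/s
x = r cosθ ⇒ ẍ = −rω² cosθ (ω constant).
|a| = rω²|cosθ| = 0.0575·(10.27)²·|cos 118.9°| = 2.931 m/s².

2.93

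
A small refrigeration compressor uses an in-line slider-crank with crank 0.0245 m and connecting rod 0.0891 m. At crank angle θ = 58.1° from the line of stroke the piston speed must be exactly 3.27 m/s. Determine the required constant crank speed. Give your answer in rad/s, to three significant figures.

For an in-line slider-crank, |v_piston| = rω|sinθ|·[1 + r cosθ/√(L² − r² sin²θ)].
With r = 0.0245 m, L = 0.0891 m, θ = 58.1°: the bracketed kinematic factor |dx/dθ| = 0.023908 m.
ω = v/|dx/dθ| = 3.27/0.023908 = 136.77 rad/s.

137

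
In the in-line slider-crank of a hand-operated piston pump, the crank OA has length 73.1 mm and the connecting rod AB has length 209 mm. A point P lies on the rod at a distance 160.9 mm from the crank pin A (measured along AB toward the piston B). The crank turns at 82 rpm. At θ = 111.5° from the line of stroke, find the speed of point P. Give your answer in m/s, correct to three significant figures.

ω = 8.587 rad/s.  Crank-pin speed |V_A| = rω = 0.62771 m/s, perpendicular to OA.
Rod angle: sinφ = −(r/L) sinθ ⇒ φ = -18.991°; ω_rod = −rω cosθ/√(L²−r²sin²θ) = +1.1641 rad/s.
V_P = V_A + ω_rod × AP, with AP = 0.1609 m along the rod.
Components: V_Px = −rω sinθ − a·ω_rod·sinφ = -0.52308 m/s;  V_Py = rω cosθ + a·ω_rod·cosφ = -0.052946 m/s.
|V_P| = √(V_Px² + V_Py²) = 0.52575 m/s.

0.526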